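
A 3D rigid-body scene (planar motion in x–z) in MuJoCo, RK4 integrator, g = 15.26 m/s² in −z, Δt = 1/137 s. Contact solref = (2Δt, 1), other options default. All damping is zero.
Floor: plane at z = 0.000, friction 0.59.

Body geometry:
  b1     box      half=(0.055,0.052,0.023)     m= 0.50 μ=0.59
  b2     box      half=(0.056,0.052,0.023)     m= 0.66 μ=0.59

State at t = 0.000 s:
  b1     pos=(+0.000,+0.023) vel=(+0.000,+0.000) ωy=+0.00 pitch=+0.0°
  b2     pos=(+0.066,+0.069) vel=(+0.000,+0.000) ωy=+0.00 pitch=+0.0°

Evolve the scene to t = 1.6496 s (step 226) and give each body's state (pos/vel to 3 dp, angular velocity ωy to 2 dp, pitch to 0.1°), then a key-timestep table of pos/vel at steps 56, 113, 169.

State at t = 1.6496 s:
  b1     pos=(-0.002,+0.023) vel=(-0.001,+0.000) ωy=+0.00 pitch=+0.0°
  b2     pos=(+0.078,+0.055) vel=(+0.000,-0.001) ωy=-0.02 pitch=+42.5°

Key-timestep trajectory:
   step    t(s)  b1.x    b1.z    b1.vx   b1.vz   b2.x    b2.z    b2.vx   b2.vz 
     56  0.4088   +0.000  +0.023  -0.001  +0.000   +0.078  +0.056  +0.000  -0.001
    113  0.8248   -0.001  +0.023  -0.001  +0.000   +0.078  +0.055  +0.000  -0.001
    169  1.2336   -0.001  +0.023  -0.001  +0.000   +0.078  +0.055  +0.000  -0.001


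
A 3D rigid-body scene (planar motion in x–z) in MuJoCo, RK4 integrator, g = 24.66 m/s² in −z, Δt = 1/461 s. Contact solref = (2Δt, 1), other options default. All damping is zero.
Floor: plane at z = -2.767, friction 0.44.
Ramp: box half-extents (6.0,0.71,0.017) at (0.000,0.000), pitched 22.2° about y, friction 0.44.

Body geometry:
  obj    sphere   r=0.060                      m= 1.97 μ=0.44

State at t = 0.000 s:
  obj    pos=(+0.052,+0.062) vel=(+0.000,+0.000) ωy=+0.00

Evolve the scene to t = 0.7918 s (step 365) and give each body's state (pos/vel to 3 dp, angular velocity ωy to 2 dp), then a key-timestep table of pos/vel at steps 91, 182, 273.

State at t = 0.7918 s:
  obj    pos=(+1.984,-0.726) vel=(+4.879,-1.991) ωy=+87.82

Key-timestep trajectory:
   step    t(s)  obj.x    obj.z    obj.vx   obj.vz 
     91  0.1974   +0.172  +0.013  +1.217  -0.496
    182  0.3948   +0.532  -0.134  +2.433  -0.993
    273  0.5922   +1.133  -0.379  +3.649  -1.489


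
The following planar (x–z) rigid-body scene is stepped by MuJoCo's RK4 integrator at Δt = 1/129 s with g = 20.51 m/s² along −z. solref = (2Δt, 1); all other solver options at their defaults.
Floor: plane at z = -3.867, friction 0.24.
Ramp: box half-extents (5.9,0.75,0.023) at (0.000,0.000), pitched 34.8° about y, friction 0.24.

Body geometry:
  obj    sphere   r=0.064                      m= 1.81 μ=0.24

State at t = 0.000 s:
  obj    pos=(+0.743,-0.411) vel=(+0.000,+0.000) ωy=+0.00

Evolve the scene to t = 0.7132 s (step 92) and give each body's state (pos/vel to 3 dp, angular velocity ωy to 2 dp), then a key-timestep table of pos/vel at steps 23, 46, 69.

State at t = 0.7132 s:
  obj    pos=(+2.490,-1.625) vel=(+4.897,-3.404) ωy=+93.11

Key-timestep trajectory:
   step    t(s)  obj.x    obj.z    obj.vx   obj.vz 
     23  0.1783   +0.853  -0.487  +1.225  -0.851
     46  0.3566   +1.180  -0.714  +2.449  -1.702
     69  0.5349   +1.726  -1.094  +3.673  -2.553


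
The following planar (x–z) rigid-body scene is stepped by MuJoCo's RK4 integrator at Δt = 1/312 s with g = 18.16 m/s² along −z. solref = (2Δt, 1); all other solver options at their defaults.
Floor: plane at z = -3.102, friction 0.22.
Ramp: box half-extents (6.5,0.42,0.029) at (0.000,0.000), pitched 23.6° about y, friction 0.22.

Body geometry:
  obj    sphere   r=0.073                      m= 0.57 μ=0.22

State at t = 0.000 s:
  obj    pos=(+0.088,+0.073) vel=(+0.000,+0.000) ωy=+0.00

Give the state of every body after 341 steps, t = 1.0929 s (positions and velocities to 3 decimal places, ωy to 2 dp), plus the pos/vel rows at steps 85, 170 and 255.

State at t = 1.0929 s:
  obj    pos=(+2.930,-1.169) vel=(+5.201,-2.272) ωy=+77.74

Key-timestep trajectory:
   step    t(s)  obj.x    obj.z    obj.vx   obj.vz 
     85  0.2724   +0.265  -0.004  +1.297  -0.566
    170  0.5449   +0.794  -0.236  +2.593  -1.133
    255  0.8173   +1.678  -0.622  +3.890  -1.699


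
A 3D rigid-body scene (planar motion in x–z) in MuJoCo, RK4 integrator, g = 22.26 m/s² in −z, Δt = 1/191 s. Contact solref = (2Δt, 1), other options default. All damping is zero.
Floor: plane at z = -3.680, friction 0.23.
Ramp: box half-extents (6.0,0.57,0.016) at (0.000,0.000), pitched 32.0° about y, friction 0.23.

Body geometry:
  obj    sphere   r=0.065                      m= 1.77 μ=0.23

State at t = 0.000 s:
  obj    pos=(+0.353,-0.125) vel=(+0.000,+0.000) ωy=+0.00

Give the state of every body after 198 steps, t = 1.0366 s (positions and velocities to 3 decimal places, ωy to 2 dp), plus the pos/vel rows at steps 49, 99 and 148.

State at t = 1.0366 s:
  obj    pos=(+4.193,-2.525) vel=(+7.408,-4.629) ωy=+134.34

Key-timestep trajectory:
   step    t(s)  obj.x    obj.z    obj.vx   obj.vz 
     49  0.2565   +0.588  -0.272  +1.834  -1.146
     99  0.5183   +1.313  -0.725  +3.704  -2.315
    148  0.7749   +2.499  -1.466  +5.537  -3.460


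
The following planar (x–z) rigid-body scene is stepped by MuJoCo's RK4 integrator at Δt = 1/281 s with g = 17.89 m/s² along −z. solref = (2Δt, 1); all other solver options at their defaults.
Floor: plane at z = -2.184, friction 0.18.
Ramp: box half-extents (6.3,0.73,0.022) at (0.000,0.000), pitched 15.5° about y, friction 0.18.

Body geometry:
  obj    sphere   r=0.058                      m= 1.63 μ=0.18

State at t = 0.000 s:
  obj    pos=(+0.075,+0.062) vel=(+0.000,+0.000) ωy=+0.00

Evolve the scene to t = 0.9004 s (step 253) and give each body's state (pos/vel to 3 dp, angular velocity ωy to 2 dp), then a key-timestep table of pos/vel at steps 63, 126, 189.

State at t = 0.9004 s:
  obj    pos=(+1.409,-0.308) vel=(+2.963,-0.822) ωy=+53.00

Key-timestep trajectory:
   step    t(s)  obj.x    obj.z    obj.vx   obj.vz 
     63  0.2242   +0.158  +0.039  +0.738  -0.205
    126  0.4484   +0.406  -0.030  +1.476  -0.409
    189  0.6726   +0.819  -0.144  +2.213  -0.614


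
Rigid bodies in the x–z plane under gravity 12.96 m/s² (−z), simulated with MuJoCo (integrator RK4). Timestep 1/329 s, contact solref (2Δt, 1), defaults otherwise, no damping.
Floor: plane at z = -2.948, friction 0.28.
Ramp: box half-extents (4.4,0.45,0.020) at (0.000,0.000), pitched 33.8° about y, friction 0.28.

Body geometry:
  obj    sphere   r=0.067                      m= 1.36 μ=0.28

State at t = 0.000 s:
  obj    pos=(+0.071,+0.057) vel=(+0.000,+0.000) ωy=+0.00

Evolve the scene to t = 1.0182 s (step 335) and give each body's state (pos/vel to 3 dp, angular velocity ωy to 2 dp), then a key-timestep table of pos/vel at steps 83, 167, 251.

State at t = 1.0182 s:
  obj    pos=(+2.290,-1.428) vel=(+4.358,-2.917) ωy=+78.25

Key-timestep trajectory:
   step    t(s)  obj.x    obj.z    obj.vx   obj.vz 
     83  0.2523   +0.207  -0.034  +1.080  -0.723
    167  0.5076   +0.622  -0.312  +2.172  -1.454
    251  0.7629   +1.317  -0.777  +3.265  -2.186


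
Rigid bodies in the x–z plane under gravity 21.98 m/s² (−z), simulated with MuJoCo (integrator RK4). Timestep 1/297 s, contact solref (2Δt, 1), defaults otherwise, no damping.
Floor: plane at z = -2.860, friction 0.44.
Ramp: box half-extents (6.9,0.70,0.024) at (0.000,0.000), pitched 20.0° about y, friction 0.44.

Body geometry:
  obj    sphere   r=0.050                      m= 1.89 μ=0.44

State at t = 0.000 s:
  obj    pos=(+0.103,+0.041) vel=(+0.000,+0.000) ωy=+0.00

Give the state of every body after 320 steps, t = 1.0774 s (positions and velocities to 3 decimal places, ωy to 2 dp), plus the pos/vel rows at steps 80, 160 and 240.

State at t = 1.0774 s:
  obj    pos=(+3.032,-1.025) vel=(+5.436,-1.979) ωy=+115.70

Key-timestep trajectory:
   step    t(s)  obj.x    obj.z    obj.vx   obj.vz 
     80  0.2694   +0.286  -0.025  +1.359  -0.495
    160  0.5387   +0.835  -0.225  +2.718  -0.989
    240  0.8081   +1.751  -0.558  +4.077  -1.484


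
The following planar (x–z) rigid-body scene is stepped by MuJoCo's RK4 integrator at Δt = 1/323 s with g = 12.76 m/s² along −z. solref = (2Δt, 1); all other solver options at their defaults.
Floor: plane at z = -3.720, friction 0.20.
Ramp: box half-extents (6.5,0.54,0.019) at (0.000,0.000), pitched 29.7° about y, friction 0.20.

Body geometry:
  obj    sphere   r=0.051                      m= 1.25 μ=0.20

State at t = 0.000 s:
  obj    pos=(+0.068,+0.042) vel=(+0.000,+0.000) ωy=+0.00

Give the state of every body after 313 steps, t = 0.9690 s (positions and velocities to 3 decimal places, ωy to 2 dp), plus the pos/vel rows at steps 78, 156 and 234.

State at t = 0.9690 s:
  obj    pos=(+1.910,-1.009) vel=(+3.801,-2.168) ωy=+85.79

Key-timestep trajectory:
   step    t(s)  obj.x    obj.z    obj.vx   obj.vz 
     78  0.2415   +0.182  -0.023  +0.947  -0.540
    156  0.4830   +0.526  -0.219  +1.895  -1.081
    234  0.7245   +1.097  -0.545  +2.842  -1.621


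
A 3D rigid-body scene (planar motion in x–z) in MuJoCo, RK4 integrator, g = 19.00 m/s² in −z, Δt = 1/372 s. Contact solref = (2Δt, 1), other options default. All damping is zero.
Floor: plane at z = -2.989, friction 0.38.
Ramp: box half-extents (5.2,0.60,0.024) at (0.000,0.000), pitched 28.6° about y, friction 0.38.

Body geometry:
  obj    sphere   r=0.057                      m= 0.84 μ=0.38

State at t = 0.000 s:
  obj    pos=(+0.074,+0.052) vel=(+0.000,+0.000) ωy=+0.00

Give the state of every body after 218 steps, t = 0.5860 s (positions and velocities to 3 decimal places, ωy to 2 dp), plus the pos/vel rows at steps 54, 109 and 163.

State at t = 0.5860 s:
  obj    pos=(+1.053,-0.482) vel=(+3.343,-1.822) ωy=+66.78

Key-timestep trajectory:
   step    t(s)  obj.x    obj.z    obj.vx   obj.vz 
     54  0.1452   +0.134  +0.019  +0.828  -0.452
    109  0.2930   +0.319  -0.082  +1.671  -0.911
    163  0.4382   +0.622  -0.247  +2.499  -1.363


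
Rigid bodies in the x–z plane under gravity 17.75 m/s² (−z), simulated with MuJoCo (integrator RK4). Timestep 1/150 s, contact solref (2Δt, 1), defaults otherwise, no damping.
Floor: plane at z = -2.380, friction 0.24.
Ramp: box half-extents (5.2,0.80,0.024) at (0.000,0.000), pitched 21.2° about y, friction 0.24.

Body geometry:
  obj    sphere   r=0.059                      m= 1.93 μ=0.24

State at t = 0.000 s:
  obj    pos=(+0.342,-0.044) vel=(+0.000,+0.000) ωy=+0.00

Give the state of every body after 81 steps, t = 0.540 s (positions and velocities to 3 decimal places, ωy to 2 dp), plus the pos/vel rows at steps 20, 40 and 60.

State at t = 0.540 s:
  obj    pos=(+0.965,-0.285) vel=(+2.308,-0.895) ωy=+41.95

Key-timestep trajectory:
   step    t(s)  obj.x    obj.z    obj.vx   obj.vz 
     20  0.1333   +0.380  -0.058  +0.570  -0.221
     40  0.2667   +0.494  -0.103  +1.140  -0.442
     60  0.4000   +0.684  -0.176  +1.710  -0.663


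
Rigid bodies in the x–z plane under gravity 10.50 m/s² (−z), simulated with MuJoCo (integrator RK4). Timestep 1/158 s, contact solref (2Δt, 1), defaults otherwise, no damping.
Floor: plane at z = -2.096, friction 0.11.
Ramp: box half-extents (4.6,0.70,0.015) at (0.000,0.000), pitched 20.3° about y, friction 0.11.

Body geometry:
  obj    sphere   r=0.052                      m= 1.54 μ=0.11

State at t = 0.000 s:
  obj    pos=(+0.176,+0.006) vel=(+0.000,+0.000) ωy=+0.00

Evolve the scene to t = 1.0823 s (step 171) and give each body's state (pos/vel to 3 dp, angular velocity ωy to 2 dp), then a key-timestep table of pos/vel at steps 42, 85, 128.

State at t = 1.0823 s:
  obj    pos=(+1.606,-0.523) vel=(+2.642,-0.977) ωy=+54.14

Key-timestep trajectory:
   step    t(s)  obj.x    obj.z    obj.vx   obj.vz 
     42  0.2658   +0.262  -0.026  +0.649  -0.240
     85  0.5380   +0.529  -0.124  +1.313  -0.486
    128  0.8101   +0.977  -0.290  +1.977  -0.731


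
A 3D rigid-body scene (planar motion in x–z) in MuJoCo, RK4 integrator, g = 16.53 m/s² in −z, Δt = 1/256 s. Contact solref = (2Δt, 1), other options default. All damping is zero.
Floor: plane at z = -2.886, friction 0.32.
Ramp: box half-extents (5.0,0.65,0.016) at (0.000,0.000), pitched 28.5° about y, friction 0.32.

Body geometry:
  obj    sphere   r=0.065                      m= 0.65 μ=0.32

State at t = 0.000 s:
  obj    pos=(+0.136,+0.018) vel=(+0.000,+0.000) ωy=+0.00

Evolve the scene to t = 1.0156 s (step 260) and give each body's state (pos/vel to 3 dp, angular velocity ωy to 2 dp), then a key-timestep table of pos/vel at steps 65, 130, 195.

State at t = 1.0156 s:
  obj    pos=(+2.690,-1.368) vel=(+5.029,-2.730) ωy=+88.02

Key-timestep trajectory:
   step    t(s)  obj.x    obj.z    obj.vx   obj.vz 
     65  0.2539   +0.296  -0.068  +1.257  -0.683
    130  0.5078   +0.775  -0.328  +2.514  -1.365
    195  0.7617   +1.573  -0.762  +3.771  -2.048


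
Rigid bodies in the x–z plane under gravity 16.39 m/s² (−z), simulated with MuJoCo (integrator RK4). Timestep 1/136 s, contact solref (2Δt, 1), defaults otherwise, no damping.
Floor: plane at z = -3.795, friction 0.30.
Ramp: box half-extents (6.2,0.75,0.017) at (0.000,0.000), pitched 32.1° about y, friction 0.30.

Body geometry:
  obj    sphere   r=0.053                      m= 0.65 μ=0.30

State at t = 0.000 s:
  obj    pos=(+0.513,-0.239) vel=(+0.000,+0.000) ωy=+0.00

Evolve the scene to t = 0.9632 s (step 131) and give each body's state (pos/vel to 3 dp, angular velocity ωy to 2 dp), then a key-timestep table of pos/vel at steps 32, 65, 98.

State at t = 0.9632 s:
  obj    pos=(+2.958,-1.773) vel=(+5.076,-3.184) ωy=+113.03

Key-timestep trajectory:
   step    t(s)  obj.x    obj.z    obj.vx   obj.vz 
     32  0.2353   +0.659  -0.331  +1.240  -0.778
     65  0.4779   +1.115  -0.617  +2.519  -1.580
     98  0.7206   +1.882  -1.098  +3.798  -2.382


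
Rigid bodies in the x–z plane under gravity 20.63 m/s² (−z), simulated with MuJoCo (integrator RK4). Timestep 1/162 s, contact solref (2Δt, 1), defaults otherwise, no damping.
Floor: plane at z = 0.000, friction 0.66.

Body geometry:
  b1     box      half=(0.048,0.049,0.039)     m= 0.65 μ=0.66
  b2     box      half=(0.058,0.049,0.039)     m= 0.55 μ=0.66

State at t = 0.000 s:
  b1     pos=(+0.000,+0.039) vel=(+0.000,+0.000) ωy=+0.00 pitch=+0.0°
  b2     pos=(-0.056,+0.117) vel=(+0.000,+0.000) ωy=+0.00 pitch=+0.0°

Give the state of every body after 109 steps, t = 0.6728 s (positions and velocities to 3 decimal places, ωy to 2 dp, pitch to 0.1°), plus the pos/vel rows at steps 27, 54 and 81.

State at t = 0.6728 s:
  b1     pos=(+0.000,+0.039) vel=(+0.000,+0.000) ωy=+0.00 pitch=+0.0°
  b2     pos=(-0.106,+0.058) vel=(-0.003,+0.002) ωy=-0.05 pitch=-90.0°

Key-timestep trajectory:
   step    t(s)  b1.x    b1.z    b1.vx   b1.vz   b2.x    b2.z    b2.vx   b2.vz 
     27  0.1667   +0.000  +0.039  +0.000  +0.000   -0.090  +0.083  -0.377  -0.954
     54  0.3333   +0.000  +0.039  +0.000  +0.000   -0.136  +0.069  -0.021  +0.002
     81  0.5000   +0.000  +0.039  +0.000  +0.000   -0.103  +0.057  +0.208  +0.118


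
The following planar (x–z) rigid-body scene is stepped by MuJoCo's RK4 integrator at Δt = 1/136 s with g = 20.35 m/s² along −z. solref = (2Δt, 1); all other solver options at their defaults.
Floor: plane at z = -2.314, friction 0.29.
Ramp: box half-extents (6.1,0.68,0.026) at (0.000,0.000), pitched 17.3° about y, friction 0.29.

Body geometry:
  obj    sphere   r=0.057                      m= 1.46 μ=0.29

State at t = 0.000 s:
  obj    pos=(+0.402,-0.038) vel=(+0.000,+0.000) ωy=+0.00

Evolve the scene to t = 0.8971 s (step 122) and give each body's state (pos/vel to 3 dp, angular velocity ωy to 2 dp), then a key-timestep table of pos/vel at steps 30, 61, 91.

State at t = 0.8971 s:
  obj    pos=(+2.062,-0.555) vel=(+3.702,-1.153) ωy=+68.01

Key-timestep trajectory:
   step    t(s)  obj.x    obj.z    obj.vx   obj.vz 
     30  0.2206   +0.502  -0.070  +0.910  -0.284
     61  0.4485   +0.817  -0.168  +1.851  -0.577
     91  0.6691   +1.326  -0.326  +2.761  -0.860


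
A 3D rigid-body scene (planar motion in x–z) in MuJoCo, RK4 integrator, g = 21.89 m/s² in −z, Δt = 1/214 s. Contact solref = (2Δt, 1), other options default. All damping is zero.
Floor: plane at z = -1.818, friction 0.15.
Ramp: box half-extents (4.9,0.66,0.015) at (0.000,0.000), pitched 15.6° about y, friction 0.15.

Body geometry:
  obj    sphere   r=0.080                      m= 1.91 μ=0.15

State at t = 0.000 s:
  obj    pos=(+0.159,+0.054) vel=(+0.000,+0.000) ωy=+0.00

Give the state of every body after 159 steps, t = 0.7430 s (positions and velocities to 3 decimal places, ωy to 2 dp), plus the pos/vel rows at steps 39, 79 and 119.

State at t = 0.7430 s:
  obj    pos=(+1.277,-0.258) vel=(+3.009,-0.840) ωy=+39.04

Key-timestep trajectory:
   step    t(s)  obj.x    obj.z    obj.vx   obj.vz 
     39  0.1822   +0.226  +0.035  +0.738  -0.206
     79  0.3692   +0.435  -0.023  +1.495  -0.417
    119  0.5561   +0.785  -0.121  +2.252  -0.629


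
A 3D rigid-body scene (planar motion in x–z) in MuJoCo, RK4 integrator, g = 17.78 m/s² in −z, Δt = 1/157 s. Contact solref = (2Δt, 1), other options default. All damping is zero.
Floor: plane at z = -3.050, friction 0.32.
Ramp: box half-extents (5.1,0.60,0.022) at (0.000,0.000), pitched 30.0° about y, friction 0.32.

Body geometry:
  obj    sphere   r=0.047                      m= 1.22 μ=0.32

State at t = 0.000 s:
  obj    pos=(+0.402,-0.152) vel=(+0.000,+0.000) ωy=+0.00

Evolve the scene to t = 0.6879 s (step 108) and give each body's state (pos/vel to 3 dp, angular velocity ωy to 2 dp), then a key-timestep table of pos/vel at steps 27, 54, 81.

State at t = 0.6879 s:
  obj    pos=(+1.703,-0.904) vel=(+3.783,-2.184) ωy=+92.91

Key-timestep trajectory:
   step    t(s)  obj.x    obj.z    obj.vx   obj.vz 
     27  0.1720   +0.483  -0.199  +0.946  -0.546
     54  0.3439   +0.727  -0.340  +1.891  -1.092
     81  0.5159   +1.134  -0.575  +2.837  -1.638


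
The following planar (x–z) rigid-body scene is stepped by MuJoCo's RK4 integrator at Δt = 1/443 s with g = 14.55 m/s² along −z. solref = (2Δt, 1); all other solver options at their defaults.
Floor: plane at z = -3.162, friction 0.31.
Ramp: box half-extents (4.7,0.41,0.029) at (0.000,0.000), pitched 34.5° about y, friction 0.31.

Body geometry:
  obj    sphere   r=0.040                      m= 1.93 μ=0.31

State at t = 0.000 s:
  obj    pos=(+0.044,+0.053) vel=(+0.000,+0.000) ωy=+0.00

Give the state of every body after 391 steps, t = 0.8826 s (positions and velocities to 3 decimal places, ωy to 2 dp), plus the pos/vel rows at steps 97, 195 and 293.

State at t = 0.8826 s:
  obj    pos=(+1.934,-1.245) vel=(+4.282,-2.943) ωy=+129.87

Key-timestep trajectory:
   step    t(s)  obj.x    obj.z    obj.vx   obj.vz 
     97  0.2190   +0.161  -0.027  +1.062  -0.730
    195  0.4402   +0.514  -0.270  +2.136  -1.468
    293  0.6614   +1.105  -0.676  +3.209  -2.205


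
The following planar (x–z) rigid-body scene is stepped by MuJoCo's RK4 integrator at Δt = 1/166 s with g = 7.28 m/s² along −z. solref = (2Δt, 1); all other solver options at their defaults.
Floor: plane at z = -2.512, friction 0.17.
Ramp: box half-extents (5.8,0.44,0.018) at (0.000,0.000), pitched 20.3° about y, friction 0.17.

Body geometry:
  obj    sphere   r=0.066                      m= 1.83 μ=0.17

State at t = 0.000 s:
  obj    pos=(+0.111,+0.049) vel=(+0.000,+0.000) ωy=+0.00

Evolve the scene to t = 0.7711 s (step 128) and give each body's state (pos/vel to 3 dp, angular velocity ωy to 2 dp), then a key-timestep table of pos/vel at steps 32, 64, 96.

State at t = 0.7711 s:
  obj    pos=(+0.614,-0.138) vel=(+1.305,-0.483) ωy=+21.07

Key-timestep trajectory:
   step    t(s)  obj.x    obj.z    obj.vx   obj.vz 
     32  0.1928   +0.142  +0.037  +0.326  -0.121
     64  0.3855   +0.237  +0.002  +0.652  -0.241
     96  0.5783   +0.394  -0.056  +0.979  -0.362


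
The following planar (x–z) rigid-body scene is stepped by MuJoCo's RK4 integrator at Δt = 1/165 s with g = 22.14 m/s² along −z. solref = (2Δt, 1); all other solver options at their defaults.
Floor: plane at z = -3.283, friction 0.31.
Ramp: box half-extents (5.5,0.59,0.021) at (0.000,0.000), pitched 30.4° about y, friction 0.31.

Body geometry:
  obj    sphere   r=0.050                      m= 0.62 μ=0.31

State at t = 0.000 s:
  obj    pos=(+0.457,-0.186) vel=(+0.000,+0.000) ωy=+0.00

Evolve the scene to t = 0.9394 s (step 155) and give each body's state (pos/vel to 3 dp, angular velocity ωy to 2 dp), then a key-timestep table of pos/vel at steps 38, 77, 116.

State at t = 0.9394 s:
  obj    pos=(+3.503,-1.973) vel=(+6.484,-3.804) ωy=+150.32

Key-timestep trajectory:
   step    t(s)  obj.x    obj.z    obj.vx   obj.vz 
     38  0.2303   +0.640  -0.293  +1.590  -0.933
     77  0.4667   +1.209  -0.627  +3.221  -1.890
    116  0.7030   +2.163  -1.187  +4.853  -2.847


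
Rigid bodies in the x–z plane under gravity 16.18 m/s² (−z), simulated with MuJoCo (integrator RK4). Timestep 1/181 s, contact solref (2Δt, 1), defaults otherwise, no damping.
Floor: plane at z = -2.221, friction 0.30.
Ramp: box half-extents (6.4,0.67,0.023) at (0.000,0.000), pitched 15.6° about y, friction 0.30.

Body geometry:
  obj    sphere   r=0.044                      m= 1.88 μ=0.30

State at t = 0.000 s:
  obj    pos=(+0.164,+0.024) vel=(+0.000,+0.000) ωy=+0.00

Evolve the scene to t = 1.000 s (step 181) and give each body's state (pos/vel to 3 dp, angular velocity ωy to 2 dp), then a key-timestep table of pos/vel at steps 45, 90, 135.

State at t = 1.000 s:
  obj    pos=(+1.661,-0.394) vel=(+2.993,-0.836) ωy=+70.62

Key-timestep trajectory:
   step    t(s)  obj.x    obj.z    obj.vx   obj.vz 
     45  0.2486   +0.257  -0.002  +0.744  -0.208
     90  0.4972   +0.534  -0.080  +1.489  -0.416
    135  0.7459   +0.997  -0.209  +2.233  -0.623


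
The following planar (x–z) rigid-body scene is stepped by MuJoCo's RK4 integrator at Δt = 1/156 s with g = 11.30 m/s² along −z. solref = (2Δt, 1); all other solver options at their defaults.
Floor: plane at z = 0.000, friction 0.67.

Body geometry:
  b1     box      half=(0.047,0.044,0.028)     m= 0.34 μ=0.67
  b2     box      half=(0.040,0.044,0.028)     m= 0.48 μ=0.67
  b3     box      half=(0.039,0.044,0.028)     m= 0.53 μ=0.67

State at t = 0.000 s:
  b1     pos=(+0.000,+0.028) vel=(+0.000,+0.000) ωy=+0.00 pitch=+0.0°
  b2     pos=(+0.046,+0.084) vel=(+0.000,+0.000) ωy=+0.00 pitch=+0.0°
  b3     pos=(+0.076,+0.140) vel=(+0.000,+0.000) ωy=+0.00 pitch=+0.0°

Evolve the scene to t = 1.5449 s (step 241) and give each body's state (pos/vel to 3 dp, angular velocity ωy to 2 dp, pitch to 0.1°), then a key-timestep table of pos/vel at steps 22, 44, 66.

State at t = 1.5449 s:
  b1     pos=(+0.000,+0.028) vel=(+0.000,+0.000) ωy=+0.00 pitch=+0.0°
  b2     pos=(+0.082,+0.040) vel=(+0.000,+0.000) ωy=+0.00 pitch=+90.0°
  b3     pos=(+0.235,+0.028) vel=(+0.000,+0.000) ωy=+0.00 pitch=+180.0°

Key-timestep trajectory:
   step    t(s)  b1.x    b1.z    b1.vx   b1.vz   b2.x    b2.z    b2.vx   b2.vz   b3.x    b3.z    b3.vx   b3.vz 
     22  0.1410   +0.000  +0.028  -0.002  +0.000   +0.056  +0.082  +0.169  -0.056   +0.105  +0.123  +0.435  -0.363
     44  0.2821   +0.000  +0.028  +0.000  +0.000   +0.083  +0.037  -0.046  +0.103   +0.176  +0.042  +0.347  +0.273
     66  0.4231   +0.000  +0.028  +0.000  +0.000   +0.082  +0.040  +0.000  +0.000   +0.226  +0.037  +0.429  -0.340


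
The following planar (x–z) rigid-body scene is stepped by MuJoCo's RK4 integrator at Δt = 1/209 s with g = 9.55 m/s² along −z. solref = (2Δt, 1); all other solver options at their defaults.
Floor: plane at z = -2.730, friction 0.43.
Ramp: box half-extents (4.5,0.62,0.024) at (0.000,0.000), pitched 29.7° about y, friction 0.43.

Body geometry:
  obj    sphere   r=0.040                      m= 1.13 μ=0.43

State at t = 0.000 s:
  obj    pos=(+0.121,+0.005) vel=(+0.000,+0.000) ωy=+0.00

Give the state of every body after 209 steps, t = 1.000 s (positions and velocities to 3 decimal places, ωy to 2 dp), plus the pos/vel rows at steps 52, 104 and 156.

State at t = 1.000 s:
  obj    pos=(+1.589,-0.833) vel=(+2.936,-1.674) ωy=+84.48

Key-timestep trajectory:
   step    t(s)  obj.x    obj.z    obj.vx   obj.vz 
     52  0.2488   +0.212  -0.047  +0.730  -0.417
    104  0.4976   +0.484  -0.203  +1.461  -0.833
    156  0.7464   +0.939  -0.462  +2.191  -1.250


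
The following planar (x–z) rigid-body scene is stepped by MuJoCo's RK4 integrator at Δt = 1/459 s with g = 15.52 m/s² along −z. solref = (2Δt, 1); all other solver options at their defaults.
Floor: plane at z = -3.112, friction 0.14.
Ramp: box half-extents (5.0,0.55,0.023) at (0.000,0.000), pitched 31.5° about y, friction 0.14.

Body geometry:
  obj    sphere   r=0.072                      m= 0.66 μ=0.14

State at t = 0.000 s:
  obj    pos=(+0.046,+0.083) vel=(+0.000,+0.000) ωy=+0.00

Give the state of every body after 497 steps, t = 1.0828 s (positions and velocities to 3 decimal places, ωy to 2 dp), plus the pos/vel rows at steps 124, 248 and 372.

State at t = 1.0828 s:
  obj    pos=(+3.174,-1.833) vel=(+5.774,-3.547) ωy=+69.57

Key-timestep trajectory:
   step    t(s)  obj.x    obj.z    obj.vx   obj.vz 
    124  0.2702   +0.241  -0.036  +1.442  -0.884
    248  0.5403   +0.825  -0.394  +2.892  -1.747
    372  0.8105   +1.799  -0.991  +4.324  -2.651


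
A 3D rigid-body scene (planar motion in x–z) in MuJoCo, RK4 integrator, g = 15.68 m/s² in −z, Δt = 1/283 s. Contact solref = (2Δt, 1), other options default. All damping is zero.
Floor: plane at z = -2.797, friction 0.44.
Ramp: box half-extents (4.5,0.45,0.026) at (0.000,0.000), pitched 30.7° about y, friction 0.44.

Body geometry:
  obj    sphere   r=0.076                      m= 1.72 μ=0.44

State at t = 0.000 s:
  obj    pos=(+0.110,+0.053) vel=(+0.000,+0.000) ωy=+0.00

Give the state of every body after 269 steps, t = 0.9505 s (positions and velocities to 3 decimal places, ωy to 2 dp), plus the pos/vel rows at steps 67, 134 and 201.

State at t = 0.9505 s:
  obj    pos=(+2.331,-1.266) vel=(+4.674,-2.775) ωy=+71.51

Key-timestep trajectory:
   step    t(s)  obj.x    obj.z    obj.vx   obj.vz 
     67  0.2367   +0.248  -0.029  +1.164  -0.691
    134  0.4735   +0.661  -0.274  +2.328  -1.382
    201  0.7102   +1.350  -0.683  +3.492  -2.074


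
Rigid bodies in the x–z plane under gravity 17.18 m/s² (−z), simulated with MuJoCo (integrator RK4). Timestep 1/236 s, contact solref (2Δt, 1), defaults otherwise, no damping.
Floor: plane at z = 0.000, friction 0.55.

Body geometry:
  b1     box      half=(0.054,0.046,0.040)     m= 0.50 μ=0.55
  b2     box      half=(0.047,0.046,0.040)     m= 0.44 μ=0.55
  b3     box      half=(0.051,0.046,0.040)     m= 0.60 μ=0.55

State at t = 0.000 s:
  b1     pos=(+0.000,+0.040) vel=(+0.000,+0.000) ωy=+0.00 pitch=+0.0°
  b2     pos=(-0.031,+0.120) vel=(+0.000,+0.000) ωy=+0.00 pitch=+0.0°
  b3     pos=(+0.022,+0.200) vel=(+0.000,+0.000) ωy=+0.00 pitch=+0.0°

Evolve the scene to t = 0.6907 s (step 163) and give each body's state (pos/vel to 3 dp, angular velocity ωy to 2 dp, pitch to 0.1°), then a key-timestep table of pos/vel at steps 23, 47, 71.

State at t = 0.6907 s:
  b1     pos=(+0.000,+0.040) vel=(+0.000,+0.000) ωy=+0.00 pitch=+0.0°
  b2     pos=(-0.031,+0.120) vel=(+0.000,+0.000) ωy=+0.00 pitch=+0.0°
  b3     pos=(+0.150,+0.040) vel=(+0.000,+0.000) ωy=+0.00 pitch=+180.0°

Key-timestep trajectory:
   step    t(s)  b1.x    b1.z    b1.vx   b1.vz   b2.x    b2.z    b2.vx   b2.vz   b3.x    b3.z    b3.vx   b3.vz 
     23  0.0975   +0.000  +0.040  +0.000  +0.000   -0.031  +0.120  -0.001  +0.000   +0.029  +0.198  +0.171  -0.086
     47  0.1992   +0.000  +0.040  +0.000  +0.000   -0.031  +0.120  +0.000  +0.000   +0.060  +0.162  +0.354  -0.979
     71  0.3008   +0.000  +0.040  +0.000  +0.000   -0.031  +0.120  +0.000  +0.000   +0.133  +0.072  +0.844  -1.411


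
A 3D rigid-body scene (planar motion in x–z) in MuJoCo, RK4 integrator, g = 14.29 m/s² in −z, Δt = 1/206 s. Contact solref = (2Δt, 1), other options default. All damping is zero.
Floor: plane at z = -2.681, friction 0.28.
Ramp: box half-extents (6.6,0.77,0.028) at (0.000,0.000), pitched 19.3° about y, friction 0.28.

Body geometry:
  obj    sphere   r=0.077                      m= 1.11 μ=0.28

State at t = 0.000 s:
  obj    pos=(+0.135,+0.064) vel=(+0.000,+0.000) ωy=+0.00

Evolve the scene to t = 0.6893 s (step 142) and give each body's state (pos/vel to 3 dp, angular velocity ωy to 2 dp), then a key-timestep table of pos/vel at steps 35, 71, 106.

State at t = 0.6893 s:
  obj    pos=(+0.892,-0.201) vel=(+2.195,-0.769) ωy=+30.19

Key-timestep trajectory:
   step    t(s)  obj.x    obj.z    obj.vx   obj.vz 
     35  0.1699   +0.181  +0.048  +0.541  -0.190
     71  0.3447   +0.324  -0.002  +1.098  -0.384
    106  0.5146   +0.557  -0.084  +1.639  -0.574


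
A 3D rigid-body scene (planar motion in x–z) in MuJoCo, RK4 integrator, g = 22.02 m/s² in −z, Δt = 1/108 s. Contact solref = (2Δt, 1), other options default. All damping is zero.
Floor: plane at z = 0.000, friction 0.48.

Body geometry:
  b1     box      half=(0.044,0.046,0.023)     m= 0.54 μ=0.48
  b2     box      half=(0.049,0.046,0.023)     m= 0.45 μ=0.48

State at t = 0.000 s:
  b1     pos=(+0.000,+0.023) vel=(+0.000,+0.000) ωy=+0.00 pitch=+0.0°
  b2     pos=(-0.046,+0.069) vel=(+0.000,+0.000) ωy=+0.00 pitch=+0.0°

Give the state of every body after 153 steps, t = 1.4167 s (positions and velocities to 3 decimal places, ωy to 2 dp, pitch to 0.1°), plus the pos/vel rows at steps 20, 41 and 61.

State at t = 1.4167 s:
  b1     pos=(+0.000,+0.023) vel=(+0.000,+0.000) ωy=+0.00 pitch=+0.0°
  b2     pos=(-0.170,+0.023) vel=(+0.000,+0.000) ωy=+0.00 pitch=+180.0°

Key-timestep trajectory:
   step    t(s)  b1.x    b1.z    b1.vx   b1.vz   b2.x    b2.z    b2.vx   b2.vz 
     20  0.1852   +0.000  +0.023  +0.000  +0.000   -0.068  +0.052  -0.303  -0.385
     41  0.3796   +0.000  +0.023  +0.000  +0.000   -0.114  +0.054  -0.066  +0.000
     61  0.5648   +0.000  +0.023  +0.000  +0.000   -0.152  +0.039  -0.529  -0.480


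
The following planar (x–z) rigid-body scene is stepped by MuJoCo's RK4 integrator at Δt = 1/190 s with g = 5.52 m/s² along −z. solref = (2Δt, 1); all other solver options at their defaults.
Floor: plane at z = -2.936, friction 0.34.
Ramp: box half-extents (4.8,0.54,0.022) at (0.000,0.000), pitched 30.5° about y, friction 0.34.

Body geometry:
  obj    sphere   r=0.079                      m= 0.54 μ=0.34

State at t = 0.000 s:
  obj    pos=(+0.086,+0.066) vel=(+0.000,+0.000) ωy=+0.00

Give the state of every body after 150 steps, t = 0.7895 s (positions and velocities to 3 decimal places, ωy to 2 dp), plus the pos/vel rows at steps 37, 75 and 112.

State at t = 0.7895 s:
  obj    pos=(+0.624,-0.250) vel=(+1.361,-0.802) ωy=+19.99

Key-timestep trajectory:
   step    t(s)  obj.x    obj.z    obj.vx   obj.vz 
     37  0.1947   +0.119  +0.047  +0.336  -0.198
     75  0.3947   +0.221  -0.013  +0.681  -0.401
    112  0.5895   +0.386  -0.110  +1.016  -0.599


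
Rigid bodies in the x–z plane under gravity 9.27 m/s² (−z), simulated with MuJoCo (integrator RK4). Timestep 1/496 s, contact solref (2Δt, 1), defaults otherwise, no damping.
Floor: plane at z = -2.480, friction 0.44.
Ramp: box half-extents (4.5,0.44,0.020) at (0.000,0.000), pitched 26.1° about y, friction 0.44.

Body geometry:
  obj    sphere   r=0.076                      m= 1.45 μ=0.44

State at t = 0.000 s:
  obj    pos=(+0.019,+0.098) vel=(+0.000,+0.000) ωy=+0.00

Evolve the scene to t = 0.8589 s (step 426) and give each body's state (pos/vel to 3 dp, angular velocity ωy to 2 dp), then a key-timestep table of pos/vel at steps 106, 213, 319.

State at t = 0.8589 s:
  obj    pos=(+0.984,-0.375) vel=(+2.247,-1.101) ωy=+32.92

Key-timestep trajectory:
   step    t(s)  obj.x    obj.z    obj.vx   obj.vz 
    106  0.2137   +0.079  +0.068  +0.559  -0.274
    213  0.4294   +0.260  -0.021  +1.123  -0.550
    319  0.6431   +0.560  -0.167  +1.683  -0.824


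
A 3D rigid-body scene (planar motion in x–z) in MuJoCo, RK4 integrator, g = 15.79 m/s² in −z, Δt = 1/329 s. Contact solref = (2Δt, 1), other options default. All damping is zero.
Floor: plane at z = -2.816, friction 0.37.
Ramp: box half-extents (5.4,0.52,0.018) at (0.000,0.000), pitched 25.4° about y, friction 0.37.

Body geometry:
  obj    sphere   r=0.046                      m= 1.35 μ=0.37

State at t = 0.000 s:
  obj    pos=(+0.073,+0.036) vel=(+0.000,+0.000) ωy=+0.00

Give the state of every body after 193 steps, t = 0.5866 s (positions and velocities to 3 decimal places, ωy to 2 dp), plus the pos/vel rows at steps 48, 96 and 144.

State at t = 0.5866 s:
  obj    pos=(+0.825,-0.321) vel=(+2.564,-1.217) ωy=+61.68

Key-timestep trajectory:
   step    t(s)  obj.x    obj.z    obj.vx   obj.vz 
     48  0.1459   +0.120  +0.014  +0.638  -0.303
     96  0.2918   +0.259  -0.052  +1.275  -0.606
    144  0.4377   +0.492  -0.163  +1.913  -0.908


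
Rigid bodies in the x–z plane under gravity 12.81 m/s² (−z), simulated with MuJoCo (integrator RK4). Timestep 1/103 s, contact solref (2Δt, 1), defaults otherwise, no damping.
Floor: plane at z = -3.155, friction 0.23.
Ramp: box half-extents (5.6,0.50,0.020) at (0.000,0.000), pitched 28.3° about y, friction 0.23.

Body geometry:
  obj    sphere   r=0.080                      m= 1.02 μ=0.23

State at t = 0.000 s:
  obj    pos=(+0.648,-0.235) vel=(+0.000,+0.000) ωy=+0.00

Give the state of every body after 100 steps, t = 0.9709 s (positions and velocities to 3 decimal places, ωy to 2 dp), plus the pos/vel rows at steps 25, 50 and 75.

State at t = 0.9709 s:
  obj    pos=(+2.448,-1.205) vel=(+3.709,-1.997) ωy=+52.62

Key-timestep trajectory:
   step    t(s)  obj.x    obj.z    obj.vx   obj.vz 
     25  0.2427   +0.761  -0.296  +0.927  -0.499
     50  0.4854   +1.098  -0.478  +1.854  -0.999
     75  0.7282   +1.661  -0.781  +2.781  -1.498


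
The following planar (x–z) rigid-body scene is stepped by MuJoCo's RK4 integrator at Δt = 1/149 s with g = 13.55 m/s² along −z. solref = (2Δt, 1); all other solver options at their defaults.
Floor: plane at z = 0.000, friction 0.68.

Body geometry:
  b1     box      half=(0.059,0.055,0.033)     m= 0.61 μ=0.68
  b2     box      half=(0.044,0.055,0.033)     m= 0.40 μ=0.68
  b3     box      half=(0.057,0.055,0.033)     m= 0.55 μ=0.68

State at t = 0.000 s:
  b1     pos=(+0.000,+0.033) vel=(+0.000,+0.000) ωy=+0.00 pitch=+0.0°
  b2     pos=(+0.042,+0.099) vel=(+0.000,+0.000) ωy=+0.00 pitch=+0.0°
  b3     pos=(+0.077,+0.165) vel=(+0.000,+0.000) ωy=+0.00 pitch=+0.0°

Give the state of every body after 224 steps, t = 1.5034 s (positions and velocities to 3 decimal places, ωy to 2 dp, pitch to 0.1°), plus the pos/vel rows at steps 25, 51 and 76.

State at t = 1.5034 s:
  b1     pos=(+0.000,+0.033) vel=(+0.000,+0.000) ωy=+0.00 pitch=+0.0°
  b2     pos=(+0.100,+0.044) vel=(+0.000,+0.000) ωy=+0.00 pitch=+90.0°
  b3     pos=(+0.285,+0.033) vel=(+0.000,+0.000) ωy=+0.00 pitch=+180.0°

Key-timestep trajectory:
   step    t(s)  b1.x    b1.z    b1.vx   b1.vz   b2.x    b2.z    b2.vx   b2.vz   b3.x    b3.z    b3.vx   b3.vz 
     25  0.1678   +0.000  +0.033  -0.001  +0.000   +0.046  +0.101  +0.067  +0.025   +0.090  +0.161  +0.185  -0.059
     51  0.3423   +0.000  +0.033  +0.000  +0.000   +0.082  +0.093  +0.350  -0.410   +0.161  +0.089  +0.543  -1.216
     76  0.5101   +0.000  +0.033  +0.000  +0.000   +0.100  +0.044  +0.000  +0.002   +0.252  +0.060  +0.550  -0.238


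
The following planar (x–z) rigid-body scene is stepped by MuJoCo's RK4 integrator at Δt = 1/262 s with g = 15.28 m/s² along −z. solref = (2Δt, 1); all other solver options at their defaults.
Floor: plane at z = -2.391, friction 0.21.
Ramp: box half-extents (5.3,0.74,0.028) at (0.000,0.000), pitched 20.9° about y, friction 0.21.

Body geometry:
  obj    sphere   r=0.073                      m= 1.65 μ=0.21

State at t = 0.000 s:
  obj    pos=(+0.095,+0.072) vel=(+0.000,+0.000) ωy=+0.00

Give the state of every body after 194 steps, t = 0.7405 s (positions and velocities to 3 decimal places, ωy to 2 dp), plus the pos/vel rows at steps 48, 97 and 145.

State at t = 0.7405 s:
  obj    pos=(+1.092,-0.309) vel=(+2.693,-1.029) ωy=+39.49

Key-timestep trajectory:
   step    t(s)  obj.x    obj.z    obj.vx   obj.vz 
     48  0.1832   +0.156  +0.049  +0.667  -0.255
     97  0.3702   +0.344  -0.023  +1.347  -0.514
    145  0.5534   +0.652  -0.141  +2.013  -0.769


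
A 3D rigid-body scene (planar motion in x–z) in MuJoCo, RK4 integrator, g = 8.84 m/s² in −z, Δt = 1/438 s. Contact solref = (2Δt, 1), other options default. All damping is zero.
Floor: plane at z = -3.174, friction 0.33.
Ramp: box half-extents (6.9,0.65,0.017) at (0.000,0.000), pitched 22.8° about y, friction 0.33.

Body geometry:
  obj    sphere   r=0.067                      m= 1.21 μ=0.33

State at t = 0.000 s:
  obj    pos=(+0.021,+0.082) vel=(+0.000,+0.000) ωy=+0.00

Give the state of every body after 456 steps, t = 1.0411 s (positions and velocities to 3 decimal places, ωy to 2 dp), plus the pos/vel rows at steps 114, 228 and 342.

State at t = 1.0411 s:
  obj    pos=(+1.244,-0.432) vel=(+2.348,-0.987) ωy=+38.02

Key-timestep trajectory:
   step    t(s)  obj.x    obj.z    obj.vx   obj.vz 
    114  0.2603   +0.098  +0.050  +0.587  -0.247
    228  0.5205   +0.327  -0.046  +1.174  -0.494
    342  0.7808   +0.709  -0.207  +1.761  -0.740


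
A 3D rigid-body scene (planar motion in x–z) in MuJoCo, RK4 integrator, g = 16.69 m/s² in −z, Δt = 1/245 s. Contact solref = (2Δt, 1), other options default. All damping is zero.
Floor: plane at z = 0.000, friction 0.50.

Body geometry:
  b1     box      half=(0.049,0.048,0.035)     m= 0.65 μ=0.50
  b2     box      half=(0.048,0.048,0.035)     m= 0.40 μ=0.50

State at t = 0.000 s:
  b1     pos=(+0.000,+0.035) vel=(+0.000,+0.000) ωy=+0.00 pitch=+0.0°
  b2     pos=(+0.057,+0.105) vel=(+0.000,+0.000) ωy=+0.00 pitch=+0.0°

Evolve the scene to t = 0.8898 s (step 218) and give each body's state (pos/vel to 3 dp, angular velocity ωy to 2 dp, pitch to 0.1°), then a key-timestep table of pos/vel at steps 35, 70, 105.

State at t = 0.8898 s:
  b1     pos=(+0.000,+0.035) vel=(+0.000,+0.000) ωy=+0.00 pitch=+0.0°
  b2     pos=(+0.103,+0.048) vel=(+0.000,+0.000) ωy=+0.00 pitch=+90.0°

Key-timestep trajectory:
   step    t(s)  b1.x    b1.z    b1.vx   b1.vz   b2.x    b2.z    b2.vx   b2.vz 
     35  0.1429   +0.000  +0.035  +0.000  +0.000   +0.080  +0.088  +0.324  -0.477
     70  0.2857   +0.000  +0.035  +0.000  +0.000   +0.124  +0.057  +0.090  +0.029
    105  0.4286   +0.000  +0.035  +0.000  +0.000   +0.107  +0.050  -0.381  -0.230


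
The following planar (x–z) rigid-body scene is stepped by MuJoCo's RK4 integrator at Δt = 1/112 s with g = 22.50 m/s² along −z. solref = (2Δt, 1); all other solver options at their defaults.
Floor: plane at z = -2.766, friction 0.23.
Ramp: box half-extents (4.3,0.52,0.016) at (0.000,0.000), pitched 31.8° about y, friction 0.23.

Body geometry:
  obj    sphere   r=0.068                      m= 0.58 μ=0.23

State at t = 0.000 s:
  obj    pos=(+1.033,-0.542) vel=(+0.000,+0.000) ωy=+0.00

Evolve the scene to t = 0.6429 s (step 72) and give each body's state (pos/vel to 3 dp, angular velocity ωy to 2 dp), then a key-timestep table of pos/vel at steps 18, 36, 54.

State at t = 0.6429 s:
  obj    pos=(+2.521,-1.464) vel=(+4.628,-2.870) ωy=+80.00

Key-timestep trajectory:
   step    t(s)  obj.x    obj.z    obj.vx   obj.vz 
     18  0.1607   +1.126  -0.600  +1.158  -0.718
     36  0.3214   +1.405  -0.773  +2.315  -1.435
     54  0.4821   +1.870  -1.061  +3.471  -2.152


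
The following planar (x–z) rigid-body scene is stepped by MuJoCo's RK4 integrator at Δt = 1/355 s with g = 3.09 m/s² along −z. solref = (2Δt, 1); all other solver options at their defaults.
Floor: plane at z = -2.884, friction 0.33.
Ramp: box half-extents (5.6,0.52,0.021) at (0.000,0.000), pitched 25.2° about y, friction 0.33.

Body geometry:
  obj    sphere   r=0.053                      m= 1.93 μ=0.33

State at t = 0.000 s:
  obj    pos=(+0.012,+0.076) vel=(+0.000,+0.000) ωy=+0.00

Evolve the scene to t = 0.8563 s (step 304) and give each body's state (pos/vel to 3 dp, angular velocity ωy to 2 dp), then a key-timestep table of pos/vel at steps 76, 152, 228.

State at t = 0.8563 s:
  obj    pos=(+0.324,-0.071) vel=(+0.728,-0.343) ωy=+15.18

Key-timestep trajectory:
   step    t(s)  obj.x    obj.z    obj.vx   obj.vz 
     76  0.2141   +0.032  +0.067  +0.182  -0.086
    152  0.4282   +0.090  +0.039  +0.364  -0.171
    228  0.6423   +0.187  -0.006  +0.546  -0.257
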